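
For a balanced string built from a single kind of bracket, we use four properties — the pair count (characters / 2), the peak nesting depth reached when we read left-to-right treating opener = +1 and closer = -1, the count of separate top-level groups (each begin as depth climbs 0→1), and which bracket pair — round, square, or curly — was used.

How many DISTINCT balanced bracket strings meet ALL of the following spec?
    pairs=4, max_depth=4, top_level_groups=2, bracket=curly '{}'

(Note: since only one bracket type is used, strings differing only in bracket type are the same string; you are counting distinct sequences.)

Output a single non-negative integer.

Spec: pairs=4 depth=4 groups=2
Count(depth <= 4) = 5
Count(depth <= 3) = 5
Count(depth == 4) = 5 - 5 = 0

Answer: 0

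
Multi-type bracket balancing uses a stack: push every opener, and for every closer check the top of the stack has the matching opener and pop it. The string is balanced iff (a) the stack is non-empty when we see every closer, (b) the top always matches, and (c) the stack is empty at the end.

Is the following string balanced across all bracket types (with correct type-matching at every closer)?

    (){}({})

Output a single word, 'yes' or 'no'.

Answer: yes

Derivation:
pos 0: push '('; stack = (
pos 1: ')' matches '('; pop; stack = (empty)
pos 2: push '{'; stack = {
pos 3: '}' matches '{'; pop; stack = (empty)
pos 4: push '('; stack = (
pos 5: push '{'; stack = ({
pos 6: '}' matches '{'; pop; stack = (
pos 7: ')' matches '('; pop; stack = (empty)
end: stack empty → VALID
Verdict: properly nested → yes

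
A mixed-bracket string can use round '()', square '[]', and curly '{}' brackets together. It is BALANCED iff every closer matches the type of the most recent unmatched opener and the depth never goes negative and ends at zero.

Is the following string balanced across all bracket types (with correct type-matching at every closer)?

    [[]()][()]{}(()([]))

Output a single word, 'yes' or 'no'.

Answer: yes

Derivation:
pos 0: push '['; stack = [
pos 1: push '['; stack = [[
pos 2: ']' matches '['; pop; stack = [
pos 3: push '('; stack = [(
pos 4: ')' matches '('; pop; stack = [
pos 5: ']' matches '['; pop; stack = (empty)
pos 6: push '['; stack = [
pos 7: push '('; stack = [(
pos 8: ')' matches '('; pop; stack = [
pos 9: ']' matches '['; pop; stack = (empty)
pos 10: push '{'; stack = {
pos 11: '}' matches '{'; pop; stack = (empty)
pos 12: push '('; stack = (
pos 13: push '('; stack = ((
pos 14: ')' matches '('; pop; stack = (
pos 15: push '('; stack = ((
pos 16: push '['; stack = (([
pos 17: ']' matches '['; pop; stack = ((
pos 18: ')' matches '('; pop; stack = (
pos 19: ')' matches '('; pop; stack = (empty)
end: stack empty → VALID
Verdict: properly nested → yes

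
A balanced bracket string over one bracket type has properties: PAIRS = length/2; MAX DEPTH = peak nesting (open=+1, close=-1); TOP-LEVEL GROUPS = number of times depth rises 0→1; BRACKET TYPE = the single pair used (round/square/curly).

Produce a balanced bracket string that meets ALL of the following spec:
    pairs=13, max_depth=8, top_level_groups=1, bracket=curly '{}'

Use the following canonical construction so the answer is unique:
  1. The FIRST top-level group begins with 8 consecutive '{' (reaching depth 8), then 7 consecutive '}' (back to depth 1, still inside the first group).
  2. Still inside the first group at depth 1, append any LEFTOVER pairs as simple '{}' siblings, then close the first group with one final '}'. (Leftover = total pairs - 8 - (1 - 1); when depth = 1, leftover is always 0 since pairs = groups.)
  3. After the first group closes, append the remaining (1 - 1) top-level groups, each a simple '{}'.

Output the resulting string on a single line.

Answer: {{{{{{{{}}}}}}}{}{}{}{}{}}

Derivation:
Spec: pairs=13 depth=8 groups=1
Leftover pairs = 13 - 8 - (1-1) = 5
First group: deep chain of depth 8 + 5 sibling pairs
Remaining 0 groups: simple '{}' each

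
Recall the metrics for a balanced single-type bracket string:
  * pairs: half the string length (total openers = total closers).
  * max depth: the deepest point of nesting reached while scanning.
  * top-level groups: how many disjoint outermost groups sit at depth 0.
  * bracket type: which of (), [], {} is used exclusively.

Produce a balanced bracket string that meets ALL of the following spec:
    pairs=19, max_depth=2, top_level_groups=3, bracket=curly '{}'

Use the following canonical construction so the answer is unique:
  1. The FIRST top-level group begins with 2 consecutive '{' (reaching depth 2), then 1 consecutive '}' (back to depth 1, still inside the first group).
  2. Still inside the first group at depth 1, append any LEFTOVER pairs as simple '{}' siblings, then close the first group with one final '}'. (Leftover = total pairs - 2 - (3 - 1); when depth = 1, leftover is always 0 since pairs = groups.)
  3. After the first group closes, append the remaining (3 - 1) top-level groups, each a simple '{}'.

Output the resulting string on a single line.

Answer: {{}{}{}{}{}{}{}{}{}{}{}{}{}{}{}{}}{}{}

Derivation:
Spec: pairs=19 depth=2 groups=3
Leftover pairs = 19 - 2 - (3-1) = 15
First group: deep chain of depth 2 + 15 sibling pairs
Remaining 2 groups: simple '{}' each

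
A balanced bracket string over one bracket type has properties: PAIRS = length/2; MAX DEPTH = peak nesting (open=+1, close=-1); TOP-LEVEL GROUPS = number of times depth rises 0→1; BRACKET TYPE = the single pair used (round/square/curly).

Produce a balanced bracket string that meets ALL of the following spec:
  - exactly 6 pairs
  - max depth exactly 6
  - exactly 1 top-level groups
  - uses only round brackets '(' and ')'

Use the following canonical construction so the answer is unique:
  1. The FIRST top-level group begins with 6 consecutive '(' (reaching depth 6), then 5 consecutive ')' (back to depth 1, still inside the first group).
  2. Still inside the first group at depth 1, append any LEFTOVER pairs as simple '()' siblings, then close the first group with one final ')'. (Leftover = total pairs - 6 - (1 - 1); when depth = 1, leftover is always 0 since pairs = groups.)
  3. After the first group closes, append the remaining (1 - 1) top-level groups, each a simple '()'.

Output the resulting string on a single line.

Spec: pairs=6 depth=6 groups=1
Leftover pairs = 6 - 6 - (1-1) = 0
First group: deep chain of depth 6 + 0 sibling pairs
Remaining 0 groups: simple '()' each

Answer: (((((())))))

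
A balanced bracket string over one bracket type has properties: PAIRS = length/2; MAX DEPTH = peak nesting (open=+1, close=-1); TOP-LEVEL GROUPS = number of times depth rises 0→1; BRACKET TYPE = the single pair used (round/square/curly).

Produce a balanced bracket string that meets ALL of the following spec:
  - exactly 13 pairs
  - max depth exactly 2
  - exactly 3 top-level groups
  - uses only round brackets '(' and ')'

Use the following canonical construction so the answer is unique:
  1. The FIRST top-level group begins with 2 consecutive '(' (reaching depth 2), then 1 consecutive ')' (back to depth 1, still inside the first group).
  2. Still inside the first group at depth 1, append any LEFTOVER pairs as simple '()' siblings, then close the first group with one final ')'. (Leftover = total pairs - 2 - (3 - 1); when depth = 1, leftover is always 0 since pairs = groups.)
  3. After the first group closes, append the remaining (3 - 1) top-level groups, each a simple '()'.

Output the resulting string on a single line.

Answer: (()()()()()()()()()())()()

Derivation:
Spec: pairs=13 depth=2 groups=3
Leftover pairs = 13 - 2 - (3-1) = 9
First group: deep chain of depth 2 + 9 sibling pairs
Remaining 2 groups: simple '()' each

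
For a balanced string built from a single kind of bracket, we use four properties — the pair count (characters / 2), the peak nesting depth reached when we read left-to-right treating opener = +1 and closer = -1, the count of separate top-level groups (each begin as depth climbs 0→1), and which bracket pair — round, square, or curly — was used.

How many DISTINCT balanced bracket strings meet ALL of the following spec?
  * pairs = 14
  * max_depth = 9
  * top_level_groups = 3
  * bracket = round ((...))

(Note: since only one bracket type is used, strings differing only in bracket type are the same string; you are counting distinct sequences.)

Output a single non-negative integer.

Spec: pairs=14 depth=9 groups=3
Count(depth <= 9) = 534201
Count(depth <= 8) = 530400
Count(depth == 9) = 534201 - 530400 = 3801

Answer: 3801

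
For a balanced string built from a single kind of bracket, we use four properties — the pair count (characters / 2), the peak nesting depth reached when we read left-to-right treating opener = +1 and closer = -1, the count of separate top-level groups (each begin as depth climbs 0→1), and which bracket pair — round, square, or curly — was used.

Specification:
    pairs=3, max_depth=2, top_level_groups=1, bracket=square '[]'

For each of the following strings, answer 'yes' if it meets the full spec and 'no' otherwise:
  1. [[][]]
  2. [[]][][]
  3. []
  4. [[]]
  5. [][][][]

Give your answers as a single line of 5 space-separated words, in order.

Answer: yes no no no no

Derivation:
String 1 '[[][]]': depth seq [1 2 1 2 1 0]
  -> pairs=3 depth=2 groups=1 -> yes
String 2 '[[]][][]': depth seq [1 2 1 0 1 0 1 0]
  -> pairs=4 depth=2 groups=3 -> no
String 3 '[]': depth seq [1 0]
  -> pairs=1 depth=1 groups=1 -> no
String 4 '[[]]': depth seq [1 2 1 0]
  -> pairs=2 depth=2 groups=1 -> no
String 5 '[][][][]': depth seq [1 0 1 0 1 0 1 0]
  -> pairs=4 depth=1 groups=4 -> no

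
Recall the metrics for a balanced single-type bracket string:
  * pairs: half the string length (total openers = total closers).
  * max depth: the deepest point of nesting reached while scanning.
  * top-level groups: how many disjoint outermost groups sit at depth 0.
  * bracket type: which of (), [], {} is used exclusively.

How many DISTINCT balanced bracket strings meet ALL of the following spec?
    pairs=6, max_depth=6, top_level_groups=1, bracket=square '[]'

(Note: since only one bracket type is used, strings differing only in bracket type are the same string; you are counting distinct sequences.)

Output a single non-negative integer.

Answer: 1

Derivation:
Spec: pairs=6 depth=6 groups=1
Count(depth <= 6) = 42
Count(depth <= 5) = 41
Count(depth == 6) = 42 - 41 = 1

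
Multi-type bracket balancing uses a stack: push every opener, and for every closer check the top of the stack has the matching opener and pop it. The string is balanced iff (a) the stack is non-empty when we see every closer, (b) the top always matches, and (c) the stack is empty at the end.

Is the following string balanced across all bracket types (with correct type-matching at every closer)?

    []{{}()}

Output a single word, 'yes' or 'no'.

Answer: yes

Derivation:
pos 0: push '['; stack = [
pos 1: ']' matches '['; pop; stack = (empty)
pos 2: push '{'; stack = {
pos 3: push '{'; stack = {{
pos 4: '}' matches '{'; pop; stack = {
pos 5: push '('; stack = {(
pos 6: ')' matches '('; pop; stack = {
pos 7: '}' matches '{'; pop; stack = (empty)
end: stack empty → VALID
Verdict: properly nested → yes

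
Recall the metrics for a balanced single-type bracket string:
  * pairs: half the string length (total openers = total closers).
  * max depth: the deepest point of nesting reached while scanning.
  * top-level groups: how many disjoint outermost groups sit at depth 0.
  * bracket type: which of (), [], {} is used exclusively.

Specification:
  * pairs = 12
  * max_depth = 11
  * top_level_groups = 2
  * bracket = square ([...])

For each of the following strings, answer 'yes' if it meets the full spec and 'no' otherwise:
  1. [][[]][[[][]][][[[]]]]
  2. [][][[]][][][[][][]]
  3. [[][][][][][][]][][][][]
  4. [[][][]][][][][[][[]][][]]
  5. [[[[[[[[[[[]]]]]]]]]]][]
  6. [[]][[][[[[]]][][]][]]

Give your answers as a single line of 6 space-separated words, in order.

String 1 '[][[]][[[][]][][[[]]]]': depth seq [1 0 1 2 1 0 1 2 3 2 3 2 1 2 1 2 3 4 3 2 1 0]
  -> pairs=11 depth=4 groups=3 -> no
String 2 '[][][[]][][][[][][]]': depth seq [1 0 1 0 1 2 1 0 1 0 1 0 1 2 1 2 1 2 1 0]
  -> pairs=10 depth=2 groups=6 -> no
String 3 '[[][][][][][][]][][][][]': depth seq [1 2 1 2 1 2 1 2 1 2 1 2 1 2 1 0 1 0 1 0 1 0 1 0]
  -> pairs=12 depth=2 groups=5 -> no
String 4 '[[][][]][][][][[][[]][][]]': depth seq [1 2 1 2 1 2 1 0 1 0 1 0 1 0 1 2 1 2 3 2 1 2 1 2 1 0]
  -> pairs=13 depth=3 groups=5 -> no
String 5 '[[[[[[[[[[[]]]]]]]]]]][]': depth seq [1 2 3 4 5 6 7 8 9 10 11 10 9 8 7 6 5 4 3 2 1 0 1 0]
  -> pairs=12 depth=11 groups=2 -> yes
String 6 '[[]][[][[[[]]][][]][]]': depth seq [1 2 1 0 1 2 1 2 3 4 5 4 3 2 3 2 3 2 1 2 1 0]
  -> pairs=11 depth=5 groups=2 -> no

Answer: no no no no yes no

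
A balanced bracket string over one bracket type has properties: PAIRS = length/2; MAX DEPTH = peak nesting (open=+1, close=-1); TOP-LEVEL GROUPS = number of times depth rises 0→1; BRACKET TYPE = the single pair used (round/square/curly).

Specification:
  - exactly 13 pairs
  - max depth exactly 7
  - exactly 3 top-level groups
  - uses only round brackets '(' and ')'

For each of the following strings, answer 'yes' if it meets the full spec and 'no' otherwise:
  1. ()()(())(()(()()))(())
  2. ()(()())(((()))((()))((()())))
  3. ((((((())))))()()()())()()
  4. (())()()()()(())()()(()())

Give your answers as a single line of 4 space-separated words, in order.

String 1 '()()(())(()(()()))(())': depth seq [1 0 1 0 1 2 1 0 1 2 1 2 3 2 3 2 1 0 1 2 1 0]
  -> pairs=11 depth=3 groups=5 -> no
String 2 '()(()())(((()))((()))((()())))': depth seq [1 0 1 2 1 2 1 0 1 2 3 4 3 2 1 2 3 4 3 2 1 2 3 4 3 4 3 2 1 0]
  -> pairs=15 depth=4 groups=3 -> no
String 3 '((((((())))))()()()())()()': depth seq [1 2 3 4 5 6 7 6 5 4 3 2 1 2 1 2 1 2 1 2 1 0 1 0 1 0]
  -> pairs=13 depth=7 groups=3 -> yes
String 4 '(())()()()()(())()()(()())': depth seq [1 2 1 0 1 0 1 0 1 0 1 0 1 2 1 0 1 0 1 0 1 2 1 2 1 0]
  -> pairs=13 depth=2 groups=9 -> no

Answer: no no yes no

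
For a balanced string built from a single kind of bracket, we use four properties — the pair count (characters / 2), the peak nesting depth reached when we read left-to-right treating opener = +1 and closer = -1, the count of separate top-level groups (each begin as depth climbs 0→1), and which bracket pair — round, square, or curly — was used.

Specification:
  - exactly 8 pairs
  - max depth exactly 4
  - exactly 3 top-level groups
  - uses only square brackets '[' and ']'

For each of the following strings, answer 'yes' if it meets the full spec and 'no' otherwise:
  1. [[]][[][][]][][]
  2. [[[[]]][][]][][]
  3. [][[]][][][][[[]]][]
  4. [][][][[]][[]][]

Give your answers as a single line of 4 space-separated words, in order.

Answer: no yes no no

Derivation:
String 1 '[[]][[][][]][][]': depth seq [1 2 1 0 1 2 1 2 1 2 1 0 1 0 1 0]
  -> pairs=8 depth=2 groups=4 -> no
String 2 '[[[[]]][][]][][]': depth seq [1 2 3 4 3 2 1 2 1 2 1 0 1 0 1 0]
  -> pairs=8 depth=4 groups=3 -> yes
String 3 '[][[]][][][][[[]]][]': depth seq [1 0 1 2 1 0 1 0 1 0 1 0 1 2 3 2 1 0 1 0]
  -> pairs=10 depth=3 groups=7 -> no
String 4 '[][][][[]][[]][]': depth seq [1 0 1 0 1 0 1 2 1 0 1 2 1 0 1 0]
  -> pairs=8 depth=2 groups=6 -> no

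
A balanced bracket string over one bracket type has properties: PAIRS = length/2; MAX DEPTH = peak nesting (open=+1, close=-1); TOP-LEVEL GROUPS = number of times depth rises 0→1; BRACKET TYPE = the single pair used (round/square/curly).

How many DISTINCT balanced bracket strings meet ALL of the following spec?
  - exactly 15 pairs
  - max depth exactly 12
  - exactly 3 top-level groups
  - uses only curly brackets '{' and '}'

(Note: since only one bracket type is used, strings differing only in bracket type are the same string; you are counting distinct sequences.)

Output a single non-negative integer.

Spec: pairs=15 depth=12 groups=3
Count(depth <= 12) = 1931537
Count(depth <= 11) = 1931468
Count(depth == 12) = 1931537 - 1931468 = 69

Answer: 69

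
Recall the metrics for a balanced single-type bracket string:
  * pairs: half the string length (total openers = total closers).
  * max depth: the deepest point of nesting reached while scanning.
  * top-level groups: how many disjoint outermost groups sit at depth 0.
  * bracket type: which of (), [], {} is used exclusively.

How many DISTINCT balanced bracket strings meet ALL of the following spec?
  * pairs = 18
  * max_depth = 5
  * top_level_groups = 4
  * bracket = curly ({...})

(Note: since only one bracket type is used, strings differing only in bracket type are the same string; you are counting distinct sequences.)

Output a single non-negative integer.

Spec: pairs=18 depth=5 groups=4
Count(depth <= 5) = 30982330
Count(depth <= 4) = 12698218
Count(depth == 5) = 30982330 - 12698218 = 18284112

Answer: 18284112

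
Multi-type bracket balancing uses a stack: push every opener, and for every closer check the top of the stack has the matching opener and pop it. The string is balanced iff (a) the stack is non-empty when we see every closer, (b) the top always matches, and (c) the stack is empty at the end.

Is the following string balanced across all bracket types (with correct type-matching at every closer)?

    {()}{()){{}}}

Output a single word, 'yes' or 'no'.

Answer: no

Derivation:
pos 0: push '{'; stack = {
pos 1: push '('; stack = {(
pos 2: ')' matches '('; pop; stack = {
pos 3: '}' matches '{'; pop; stack = (empty)
pos 4: push '{'; stack = {
pos 5: push '('; stack = {(
pos 6: ')' matches '('; pop; stack = {
pos 7: saw closer ')' but top of stack is '{' (expected '}') → INVALID
Verdict: type mismatch at position 7: ')' closes '{' → no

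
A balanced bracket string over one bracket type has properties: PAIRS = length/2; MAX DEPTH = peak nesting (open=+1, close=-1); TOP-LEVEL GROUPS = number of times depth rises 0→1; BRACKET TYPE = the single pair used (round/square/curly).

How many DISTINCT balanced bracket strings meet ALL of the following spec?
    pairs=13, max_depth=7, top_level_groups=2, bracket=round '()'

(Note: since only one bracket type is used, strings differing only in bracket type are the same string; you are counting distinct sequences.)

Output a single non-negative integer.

Answer: 24288

Derivation:
Spec: pairs=13 depth=7 groups=2
Count(depth <= 7) = 196880
Count(depth <= 6) = 172592
Count(depth == 7) = 196880 - 172592 = 24288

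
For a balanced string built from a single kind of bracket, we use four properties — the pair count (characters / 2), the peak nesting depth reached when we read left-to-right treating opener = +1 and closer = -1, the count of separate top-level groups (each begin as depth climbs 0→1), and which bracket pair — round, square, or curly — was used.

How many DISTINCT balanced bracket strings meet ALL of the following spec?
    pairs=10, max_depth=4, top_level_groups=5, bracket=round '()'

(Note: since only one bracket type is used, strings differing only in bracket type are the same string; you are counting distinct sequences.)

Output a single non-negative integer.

Spec: pairs=10 depth=4 groups=5
Count(depth <= 4) = 941
Count(depth <= 3) = 681
Count(depth == 4) = 941 - 681 = 260

Answer: 260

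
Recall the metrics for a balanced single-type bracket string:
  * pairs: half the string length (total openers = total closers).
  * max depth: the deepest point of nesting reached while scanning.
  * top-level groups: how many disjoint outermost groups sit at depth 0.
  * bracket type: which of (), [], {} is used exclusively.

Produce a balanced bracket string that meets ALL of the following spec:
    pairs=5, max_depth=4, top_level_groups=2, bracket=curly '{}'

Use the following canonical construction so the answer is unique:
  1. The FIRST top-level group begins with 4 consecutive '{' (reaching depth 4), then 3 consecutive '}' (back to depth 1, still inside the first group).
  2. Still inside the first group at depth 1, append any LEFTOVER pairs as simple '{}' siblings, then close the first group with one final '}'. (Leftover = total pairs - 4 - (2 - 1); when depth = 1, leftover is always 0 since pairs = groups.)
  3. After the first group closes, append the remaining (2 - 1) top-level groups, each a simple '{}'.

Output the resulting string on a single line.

Answer: {{{{}}}}{}

Derivation:
Spec: pairs=5 depth=4 groups=2
Leftover pairs = 5 - 4 - (2-1) = 0
First group: deep chain of depth 4 + 0 sibling pairs
Remaining 1 groups: simple '{}' each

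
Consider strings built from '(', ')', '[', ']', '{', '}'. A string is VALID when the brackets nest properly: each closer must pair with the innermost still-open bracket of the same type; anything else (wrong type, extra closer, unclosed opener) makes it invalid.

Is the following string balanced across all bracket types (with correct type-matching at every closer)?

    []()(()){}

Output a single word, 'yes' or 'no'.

Answer: yes

Derivation:
pos 0: push '['; stack = [
pos 1: ']' matches '['; pop; stack = (empty)
pos 2: push '('; stack = (
pos 3: ')' matches '('; pop; stack = (empty)
pos 4: push '('; stack = (
pos 5: push '('; stack = ((
pos 6: ')' matches '('; pop; stack = (
pos 7: ')' matches '('; pop; stack = (empty)
pos 8: push '{'; stack = {
pos 9: '}' matches '{'; pop; stack = (empty)
end: stack empty → VALID
Verdict: properly nested → yes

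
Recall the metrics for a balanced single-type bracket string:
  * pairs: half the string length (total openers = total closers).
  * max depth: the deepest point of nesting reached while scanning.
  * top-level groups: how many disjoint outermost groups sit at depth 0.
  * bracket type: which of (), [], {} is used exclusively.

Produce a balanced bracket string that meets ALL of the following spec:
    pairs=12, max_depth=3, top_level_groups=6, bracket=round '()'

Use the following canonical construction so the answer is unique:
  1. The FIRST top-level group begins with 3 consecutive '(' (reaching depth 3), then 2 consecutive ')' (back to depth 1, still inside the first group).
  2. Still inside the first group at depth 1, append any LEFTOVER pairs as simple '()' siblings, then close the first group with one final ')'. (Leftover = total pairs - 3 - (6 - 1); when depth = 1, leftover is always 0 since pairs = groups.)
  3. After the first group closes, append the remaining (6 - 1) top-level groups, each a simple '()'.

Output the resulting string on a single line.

Answer: ((())()()()())()()()()()

Derivation:
Spec: pairs=12 depth=3 groups=6
Leftover pairs = 12 - 3 - (6-1) = 4
First group: deep chain of depth 3 + 4 sibling pairs
Remaining 5 groups: simple '()' each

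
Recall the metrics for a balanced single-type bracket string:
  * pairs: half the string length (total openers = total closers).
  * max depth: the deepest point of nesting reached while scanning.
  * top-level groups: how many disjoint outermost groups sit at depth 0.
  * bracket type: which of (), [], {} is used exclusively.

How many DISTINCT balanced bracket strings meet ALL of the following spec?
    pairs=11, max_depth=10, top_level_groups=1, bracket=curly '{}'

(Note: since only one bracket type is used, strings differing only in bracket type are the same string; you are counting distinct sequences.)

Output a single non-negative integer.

Spec: pairs=11 depth=10 groups=1
Count(depth <= 10) = 16795
Count(depth <= 9) = 16778
Count(depth == 10) = 16795 - 16778 = 17

Answer: 17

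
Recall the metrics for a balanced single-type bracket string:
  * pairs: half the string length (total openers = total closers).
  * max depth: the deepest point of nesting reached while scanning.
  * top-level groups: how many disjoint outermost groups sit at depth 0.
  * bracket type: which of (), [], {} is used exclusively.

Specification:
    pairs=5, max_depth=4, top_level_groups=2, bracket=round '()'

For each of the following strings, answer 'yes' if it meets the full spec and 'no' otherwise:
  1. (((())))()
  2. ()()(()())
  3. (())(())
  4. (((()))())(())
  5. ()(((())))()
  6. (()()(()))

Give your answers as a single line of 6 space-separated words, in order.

String 1 '(((())))()': depth seq [1 2 3 4 3 2 1 0 1 0]
  -> pairs=5 depth=4 groups=2 -> yes
String 2 '()()(()())': depth seq [1 0 1 0 1 2 1 2 1 0]
  -> pairs=5 depth=2 groups=3 -> no
String 3 '(())(())': depth seq [1 2 1 0 1 2 1 0]
  -> pairs=4 depth=2 groups=2 -> no
String 4 '(((()))())(())': depth seq [1 2 3 4 3 2 1 2 1 0 1 2 1 0]
  -> pairs=7 depth=4 groups=2 -> no
String 5 '()(((())))()': depth seq [1 0 1 2 3 4 3 2 1 0 1 0]
  -> pairs=6 depth=4 groups=3 -> no
String 6 '(()()(()))': depth seq [1 2 1 2 1 2 3 2 1 0]
  -> pairs=5 depth=3 groups=1 -> no

Answer: yes no no no no no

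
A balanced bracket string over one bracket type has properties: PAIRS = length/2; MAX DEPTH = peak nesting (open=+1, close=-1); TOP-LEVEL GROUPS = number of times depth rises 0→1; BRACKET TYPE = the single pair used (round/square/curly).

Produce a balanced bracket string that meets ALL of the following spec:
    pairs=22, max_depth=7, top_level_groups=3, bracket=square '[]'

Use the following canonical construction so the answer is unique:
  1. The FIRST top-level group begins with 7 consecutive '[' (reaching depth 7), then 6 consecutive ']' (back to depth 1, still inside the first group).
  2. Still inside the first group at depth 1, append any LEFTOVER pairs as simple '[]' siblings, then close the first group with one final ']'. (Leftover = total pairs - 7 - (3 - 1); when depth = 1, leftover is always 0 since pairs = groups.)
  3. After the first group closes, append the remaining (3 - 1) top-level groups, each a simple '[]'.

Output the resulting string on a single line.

Answer: [[[[[[[]]]]]][][][][][][][][][][][][][]][][]

Derivation:
Spec: pairs=22 depth=7 groups=3
Leftover pairs = 22 - 7 - (3-1) = 13
First group: deep chain of depth 7 + 13 sibling pairs
Remaining 2 groups: simple '[]' each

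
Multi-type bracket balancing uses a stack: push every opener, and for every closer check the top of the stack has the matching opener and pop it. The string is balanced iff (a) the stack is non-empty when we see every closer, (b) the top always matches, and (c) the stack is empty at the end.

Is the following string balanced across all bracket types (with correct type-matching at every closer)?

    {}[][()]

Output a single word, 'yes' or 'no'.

Answer: yes

Derivation:
pos 0: push '{'; stack = {
pos 1: '}' matches '{'; pop; stack = (empty)
pos 2: push '['; stack = [
pos 3: ']' matches '['; pop; stack = (empty)
pos 4: push '['; stack = [
pos 5: push '('; stack = [(
pos 6: ')' matches '('; pop; stack = [
pos 7: ']' matches '['; pop; stack = (empty)
end: stack empty → VALID
Verdict: properly nested → yes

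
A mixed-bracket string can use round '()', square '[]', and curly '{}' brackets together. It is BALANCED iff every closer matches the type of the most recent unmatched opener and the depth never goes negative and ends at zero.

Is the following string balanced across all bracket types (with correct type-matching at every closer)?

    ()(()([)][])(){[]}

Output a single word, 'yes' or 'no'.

pos 0: push '('; stack = (
pos 1: ')' matches '('; pop; stack = (empty)
pos 2: push '('; stack = (
pos 3: push '('; stack = ((
pos 4: ')' matches '('; pop; stack = (
pos 5: push '('; stack = ((
pos 6: push '['; stack = (([
pos 7: saw closer ')' but top of stack is '[' (expected ']') → INVALID
Verdict: type mismatch at position 7: ')' closes '[' → no

Answer: no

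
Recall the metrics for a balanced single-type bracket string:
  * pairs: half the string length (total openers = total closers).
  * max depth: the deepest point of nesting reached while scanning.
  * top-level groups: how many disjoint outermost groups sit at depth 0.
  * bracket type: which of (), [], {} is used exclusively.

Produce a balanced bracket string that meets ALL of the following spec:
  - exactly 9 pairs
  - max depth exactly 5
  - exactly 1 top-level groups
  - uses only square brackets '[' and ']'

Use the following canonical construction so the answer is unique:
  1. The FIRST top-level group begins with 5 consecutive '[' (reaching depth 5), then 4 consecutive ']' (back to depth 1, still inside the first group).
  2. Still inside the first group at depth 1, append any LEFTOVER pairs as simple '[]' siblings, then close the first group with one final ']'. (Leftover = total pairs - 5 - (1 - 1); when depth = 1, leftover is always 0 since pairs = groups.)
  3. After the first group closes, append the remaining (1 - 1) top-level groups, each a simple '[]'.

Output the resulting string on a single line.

Spec: pairs=9 depth=5 groups=1
Leftover pairs = 9 - 5 - (1-1) = 4
First group: deep chain of depth 5 + 4 sibling pairs
Remaining 0 groups: simple '[]' each

Answer: [[[[[]]]][][][][]]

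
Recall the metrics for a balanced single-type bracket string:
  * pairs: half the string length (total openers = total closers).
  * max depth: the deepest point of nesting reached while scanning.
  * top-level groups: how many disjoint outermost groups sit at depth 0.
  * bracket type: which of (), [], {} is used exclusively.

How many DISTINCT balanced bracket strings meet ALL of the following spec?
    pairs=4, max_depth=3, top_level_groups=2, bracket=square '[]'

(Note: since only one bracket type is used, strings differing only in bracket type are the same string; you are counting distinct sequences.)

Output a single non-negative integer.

Answer: 2

Derivation:
Spec: pairs=4 depth=3 groups=2
Count(depth <= 3) = 5
Count(depth <= 2) = 3
Count(depth == 3) = 5 - 3 = 2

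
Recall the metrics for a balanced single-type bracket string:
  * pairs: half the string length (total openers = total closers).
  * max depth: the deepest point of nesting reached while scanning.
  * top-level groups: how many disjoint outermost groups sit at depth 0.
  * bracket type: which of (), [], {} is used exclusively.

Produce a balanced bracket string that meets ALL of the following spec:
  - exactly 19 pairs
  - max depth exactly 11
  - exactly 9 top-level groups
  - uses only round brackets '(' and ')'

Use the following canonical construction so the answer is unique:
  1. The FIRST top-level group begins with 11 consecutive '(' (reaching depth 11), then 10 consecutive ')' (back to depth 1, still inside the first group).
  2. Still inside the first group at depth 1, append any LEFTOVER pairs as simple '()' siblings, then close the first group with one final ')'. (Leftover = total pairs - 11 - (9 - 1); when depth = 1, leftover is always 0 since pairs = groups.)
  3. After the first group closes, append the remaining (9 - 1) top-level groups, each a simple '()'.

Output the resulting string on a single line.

Answer: ((((((((((()))))))))))()()()()()()()()

Derivation:
Spec: pairs=19 depth=11 groups=9
Leftover pairs = 19 - 11 - (9-1) = 0
First group: deep chain of depth 11 + 0 sibling pairs
Remaining 8 groups: simple '()' each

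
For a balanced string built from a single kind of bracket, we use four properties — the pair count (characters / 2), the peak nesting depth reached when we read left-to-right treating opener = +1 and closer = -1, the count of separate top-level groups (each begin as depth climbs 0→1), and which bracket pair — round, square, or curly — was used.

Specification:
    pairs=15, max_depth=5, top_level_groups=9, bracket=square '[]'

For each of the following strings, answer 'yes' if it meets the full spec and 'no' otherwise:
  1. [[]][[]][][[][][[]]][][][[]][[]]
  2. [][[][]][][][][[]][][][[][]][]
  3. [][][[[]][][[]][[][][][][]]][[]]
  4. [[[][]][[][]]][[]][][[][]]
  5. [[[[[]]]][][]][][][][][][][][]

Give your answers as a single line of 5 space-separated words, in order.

String 1 '[[]][[]][][[][][[]]][][][[]][[]]': depth seq [1 2 1 0 1 2 1 0 1 0 1 2 1 2 1 2 3 2 1 0 1 0 1 0 1 2 1 0 1 2 1 0]
  -> pairs=16 depth=3 groups=8 -> no
String 2 '[][[][]][][][][[]][][][[][]][]': depth seq [1 0 1 2 1 2 1 0 1 0 1 0 1 0 1 2 1 0 1 0 1 0 1 2 1 2 1 0 1 0]
  -> pairs=15 depth=2 groups=10 -> no
String 3 '[][][[[]][][[]][[][][][][]]][[]]': depth seq [1 0 1 0 1 2 3 2 1 2 1 2 3 2 1 2 3 2 3 2 3 2 3 2 3 2 1 0 1 2 1 0]
  -> pairs=16 depth=3 groups=4 -> no
String 4 '[[[][]][[][]]][[]][][[][]]': depth seq [1 2 3 2 3 2 1 2 3 2 3 2 1 0 1 2 1 0 1 0 1 2 1 2 1 0]
  -> pairs=13 depth=3 groups=4 -> no
String 5 '[[[[[]]]][][]][][][][][][][][]': depth seq [1 2 3 4 5 4 3 2 1 2 1 2 1 0 1 0 1 0 1 0 1 0 1 0 1 0 1 0 1 0]
  -> pairs=15 depth=5 groups=9 -> yes

Answer: no no no no yes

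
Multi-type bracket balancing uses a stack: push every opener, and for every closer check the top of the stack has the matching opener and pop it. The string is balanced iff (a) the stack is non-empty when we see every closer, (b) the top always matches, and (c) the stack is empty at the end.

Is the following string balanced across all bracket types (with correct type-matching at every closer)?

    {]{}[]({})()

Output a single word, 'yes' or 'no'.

Answer: no

Derivation:
pos 0: push '{'; stack = {
pos 1: saw closer ']' but top of stack is '{' (expected '}') → INVALID
Verdict: type mismatch at position 1: ']' closes '{' → no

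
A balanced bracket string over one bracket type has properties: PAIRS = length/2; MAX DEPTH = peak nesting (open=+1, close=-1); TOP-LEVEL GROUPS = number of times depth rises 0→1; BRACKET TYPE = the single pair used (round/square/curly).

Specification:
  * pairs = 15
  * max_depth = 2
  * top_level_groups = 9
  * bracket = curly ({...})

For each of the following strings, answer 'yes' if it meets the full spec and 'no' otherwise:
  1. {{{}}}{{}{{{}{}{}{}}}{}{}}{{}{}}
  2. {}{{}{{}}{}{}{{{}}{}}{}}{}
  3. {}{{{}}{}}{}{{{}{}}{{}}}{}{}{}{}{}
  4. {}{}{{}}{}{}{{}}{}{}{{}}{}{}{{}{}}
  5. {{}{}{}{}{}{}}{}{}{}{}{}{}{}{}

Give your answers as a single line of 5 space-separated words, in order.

String 1 '{{{}}}{{}{{{}{}{}{}}}{}{}}{{}{}}': depth seq [1 2 3 2 1 0 1 2 1 2 3 4 3 4 3 4 3 4 3 2 1 2 1 2 1 0 1 2 1 2 1 0]
  -> pairs=16 depth=4 groups=3 -> no
String 2 '{}{{}{{}}{}{}{{{}}{}}{}}{}': depth seq [1 0 1 2 1 2 3 2 1 2 1 2 1 2 3 4 3 2 3 2 1 2 1 0 1 0]
  -> pairs=13 depth=4 groups=3 -> no
String 3 '{}{{{}}{}}{}{{{}{}}{{}}}{}{}{}{}{}': depth seq [1 0 1 2 3 2 1 2 1 0 1 0 1 2 3 2 3 2 1 2 3 2 1 0 1 0 1 0 1 0 1 0 1 0]
  -> pairs=17 depth=3 groups=9 -> no
String 4 '{}{}{{}}{}{}{{}}{}{}{{}}{}{}{{}{}}': depth seq [1 0 1 0 1 2 1 0 1 0 1 0 1 2 1 0 1 0 1 0 1 2 1 0 1 0 1 0 1 2 1 2 1 0]
  -> pairs=17 depth=2 groups=12 -> no
String 5 '{{}{}{}{}{}{}}{}{}{}{}{}{}{}{}': depth seq [1 2 1 2 1 2 1 2 1 2 1 2 1 0 1 0 1 0 1 0 1 0 1 0 1 0 1 0 1 0]
  -> pairs=15 depth=2 groups=9 -> yes

Answer: no no no no yes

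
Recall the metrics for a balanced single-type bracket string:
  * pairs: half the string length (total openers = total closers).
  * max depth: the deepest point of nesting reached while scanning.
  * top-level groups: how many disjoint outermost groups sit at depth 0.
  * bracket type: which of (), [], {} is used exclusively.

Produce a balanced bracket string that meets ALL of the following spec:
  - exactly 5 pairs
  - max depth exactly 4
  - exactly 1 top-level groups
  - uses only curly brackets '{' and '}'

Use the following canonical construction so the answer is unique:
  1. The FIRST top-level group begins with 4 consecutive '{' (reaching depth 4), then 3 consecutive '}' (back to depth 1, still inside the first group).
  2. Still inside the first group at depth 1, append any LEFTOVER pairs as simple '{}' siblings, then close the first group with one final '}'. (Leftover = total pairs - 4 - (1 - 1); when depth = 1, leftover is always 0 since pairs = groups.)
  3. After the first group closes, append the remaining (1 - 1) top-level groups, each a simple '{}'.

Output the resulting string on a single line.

Spec: pairs=5 depth=4 groups=1
Leftover pairs = 5 - 4 - (1-1) = 1
First group: deep chain of depth 4 + 1 sibling pairs
Remaining 0 groups: simple '{}' each

Answer: {{{{}}}{}}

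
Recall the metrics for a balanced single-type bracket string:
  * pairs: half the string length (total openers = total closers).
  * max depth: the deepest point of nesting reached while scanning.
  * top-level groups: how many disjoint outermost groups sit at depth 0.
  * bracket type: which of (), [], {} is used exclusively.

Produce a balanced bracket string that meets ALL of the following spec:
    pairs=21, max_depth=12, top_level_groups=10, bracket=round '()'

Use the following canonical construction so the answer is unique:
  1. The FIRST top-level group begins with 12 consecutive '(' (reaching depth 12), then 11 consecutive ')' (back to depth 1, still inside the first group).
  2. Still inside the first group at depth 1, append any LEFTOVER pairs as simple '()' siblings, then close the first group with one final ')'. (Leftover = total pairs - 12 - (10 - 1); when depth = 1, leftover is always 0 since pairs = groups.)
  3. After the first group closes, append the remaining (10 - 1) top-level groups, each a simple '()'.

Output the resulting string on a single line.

Spec: pairs=21 depth=12 groups=10
Leftover pairs = 21 - 12 - (10-1) = 0
First group: deep chain of depth 12 + 0 sibling pairs
Remaining 9 groups: simple '()' each

Answer: (((((((((((())))))))))))()()()()()()()()()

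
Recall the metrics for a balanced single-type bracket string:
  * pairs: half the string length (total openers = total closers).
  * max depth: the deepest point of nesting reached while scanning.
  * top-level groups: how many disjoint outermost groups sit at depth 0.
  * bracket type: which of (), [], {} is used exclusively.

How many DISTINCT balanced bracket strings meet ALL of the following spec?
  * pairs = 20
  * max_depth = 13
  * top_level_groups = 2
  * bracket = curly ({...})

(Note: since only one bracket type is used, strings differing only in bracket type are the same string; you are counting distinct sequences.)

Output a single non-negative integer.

Spec: pairs=20 depth=13 groups=2
Count(depth <= 13) = 1766640036
Count(depth <= 12) = 1764225120
Count(depth == 13) = 1766640036 - 1764225120 = 2414916

Answer: 2414916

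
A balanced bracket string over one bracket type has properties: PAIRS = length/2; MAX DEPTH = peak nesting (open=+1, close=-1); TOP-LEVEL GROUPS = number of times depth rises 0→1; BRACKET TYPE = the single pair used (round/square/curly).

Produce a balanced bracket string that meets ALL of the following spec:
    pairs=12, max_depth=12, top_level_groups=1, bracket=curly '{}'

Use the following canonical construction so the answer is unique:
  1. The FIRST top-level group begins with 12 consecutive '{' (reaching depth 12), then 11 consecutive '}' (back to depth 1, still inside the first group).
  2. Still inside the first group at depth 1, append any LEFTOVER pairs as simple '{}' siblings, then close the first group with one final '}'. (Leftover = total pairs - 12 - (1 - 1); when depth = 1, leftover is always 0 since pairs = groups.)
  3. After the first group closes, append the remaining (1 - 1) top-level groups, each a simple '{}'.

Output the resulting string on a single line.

Spec: pairs=12 depth=12 groups=1
Leftover pairs = 12 - 12 - (1-1) = 0
First group: deep chain of depth 12 + 0 sibling pairs
Remaining 0 groups: simple '{}' each

Answer: {{{{{{{{{{{{}}}}}}}}}}}}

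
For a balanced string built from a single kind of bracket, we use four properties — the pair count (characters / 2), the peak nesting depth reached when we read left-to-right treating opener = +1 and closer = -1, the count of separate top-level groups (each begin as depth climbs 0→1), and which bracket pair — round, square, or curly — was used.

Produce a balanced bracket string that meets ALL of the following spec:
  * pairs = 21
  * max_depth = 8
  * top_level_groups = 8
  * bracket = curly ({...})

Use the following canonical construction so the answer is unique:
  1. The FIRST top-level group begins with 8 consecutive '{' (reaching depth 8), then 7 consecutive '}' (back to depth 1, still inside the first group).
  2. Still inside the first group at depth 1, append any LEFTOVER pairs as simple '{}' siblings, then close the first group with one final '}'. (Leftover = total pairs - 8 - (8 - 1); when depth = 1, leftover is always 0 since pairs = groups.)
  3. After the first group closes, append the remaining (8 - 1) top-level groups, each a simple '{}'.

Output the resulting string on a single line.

Answer: {{{{{{{{}}}}}}}{}{}{}{}{}{}}{}{}{}{}{}{}{}

Derivation:
Spec: pairs=21 depth=8 groups=8
Leftover pairs = 21 - 8 - (8-1) = 6
First group: deep chain of depth 8 + 6 sibling pairs
Remaining 7 groups: simple '{}' each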